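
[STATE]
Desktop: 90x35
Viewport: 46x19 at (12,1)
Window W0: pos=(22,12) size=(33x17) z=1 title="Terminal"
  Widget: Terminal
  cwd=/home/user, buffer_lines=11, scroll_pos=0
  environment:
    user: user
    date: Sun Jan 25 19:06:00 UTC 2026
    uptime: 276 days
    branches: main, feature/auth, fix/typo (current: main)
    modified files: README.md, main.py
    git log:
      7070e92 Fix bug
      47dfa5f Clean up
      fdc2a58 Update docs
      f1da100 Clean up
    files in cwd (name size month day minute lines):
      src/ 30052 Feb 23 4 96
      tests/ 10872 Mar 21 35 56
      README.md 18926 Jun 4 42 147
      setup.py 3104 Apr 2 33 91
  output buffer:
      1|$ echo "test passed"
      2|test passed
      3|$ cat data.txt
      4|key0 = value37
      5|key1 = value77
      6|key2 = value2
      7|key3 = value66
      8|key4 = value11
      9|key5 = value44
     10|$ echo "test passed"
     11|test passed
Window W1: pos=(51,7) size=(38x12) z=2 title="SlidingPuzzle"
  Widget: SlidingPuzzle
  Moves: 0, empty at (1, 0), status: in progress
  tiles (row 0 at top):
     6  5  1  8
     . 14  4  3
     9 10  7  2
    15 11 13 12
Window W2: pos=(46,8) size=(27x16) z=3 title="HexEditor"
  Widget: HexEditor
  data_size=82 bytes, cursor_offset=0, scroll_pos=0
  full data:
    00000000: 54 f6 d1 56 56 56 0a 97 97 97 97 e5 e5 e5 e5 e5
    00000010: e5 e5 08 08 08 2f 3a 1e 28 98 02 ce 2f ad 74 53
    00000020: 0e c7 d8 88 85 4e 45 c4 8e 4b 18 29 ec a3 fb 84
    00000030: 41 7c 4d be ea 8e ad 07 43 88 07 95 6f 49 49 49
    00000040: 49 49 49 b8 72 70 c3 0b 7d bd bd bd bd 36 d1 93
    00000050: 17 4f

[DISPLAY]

                                              
                                              
                                              
                                              
                                              
                                              
                                       ┏━━━━━━
                                  ┏━━━━━━━━━━━
                                  ┃ HexEditor 
                                  ┠───────────
                                  ┃00000000  5
          ┏━━━━━━━━━━━━━━━━━━━━━━━┃00000010  e
          ┃ Terminal              ┃00000020  0
          ┠───────────────────────┃00000030  4
          ┃$ echo "test passed"   ┃00000040  4
          ┃test passed            ┃00000050  1
          ┃$ cat data.txt         ┃           
          ┃key0 = value37         ┃           
          ┃key1 = value77         ┃           


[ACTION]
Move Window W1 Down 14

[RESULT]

                                              
                                              
                                              
                                              
                                              
                                              
                                              
                                  ┏━━━━━━━━━━━
                                  ┃ HexEditor 
                                  ┠───────────
                                  ┃00000000  5
          ┏━━━━━━━━━━━━━━━━━━━━━━━┃00000010  e
          ┃ Terminal              ┃00000020  0
          ┠───────────────────────┃00000030  4
          ┃$ echo "test passed"   ┃00000040  4
          ┃test passed            ┃00000050  1
          ┃$ cat data.txt         ┃           
          ┃key0 = value37         ┃           
          ┃key1 = value77         ┃           


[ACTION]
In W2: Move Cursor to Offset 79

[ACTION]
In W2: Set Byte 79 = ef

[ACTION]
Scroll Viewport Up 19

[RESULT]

                                              
                                              
                                              
                                              
                                              
                                              
                                              
                                              
                                  ┏━━━━━━━━━━━
                                  ┃ HexEditor 
                                  ┠───────────
                                  ┃00000000  5
          ┏━━━━━━━━━━━━━━━━━━━━━━━┃00000010  e
          ┃ Terminal              ┃00000020  0
          ┠───────────────────────┃00000030  4
          ┃$ echo "test passed"   ┃00000040  4
          ┃test passed            ┃00000050  1
          ┃$ cat data.txt         ┃           
          ┃key0 = value37         ┃           


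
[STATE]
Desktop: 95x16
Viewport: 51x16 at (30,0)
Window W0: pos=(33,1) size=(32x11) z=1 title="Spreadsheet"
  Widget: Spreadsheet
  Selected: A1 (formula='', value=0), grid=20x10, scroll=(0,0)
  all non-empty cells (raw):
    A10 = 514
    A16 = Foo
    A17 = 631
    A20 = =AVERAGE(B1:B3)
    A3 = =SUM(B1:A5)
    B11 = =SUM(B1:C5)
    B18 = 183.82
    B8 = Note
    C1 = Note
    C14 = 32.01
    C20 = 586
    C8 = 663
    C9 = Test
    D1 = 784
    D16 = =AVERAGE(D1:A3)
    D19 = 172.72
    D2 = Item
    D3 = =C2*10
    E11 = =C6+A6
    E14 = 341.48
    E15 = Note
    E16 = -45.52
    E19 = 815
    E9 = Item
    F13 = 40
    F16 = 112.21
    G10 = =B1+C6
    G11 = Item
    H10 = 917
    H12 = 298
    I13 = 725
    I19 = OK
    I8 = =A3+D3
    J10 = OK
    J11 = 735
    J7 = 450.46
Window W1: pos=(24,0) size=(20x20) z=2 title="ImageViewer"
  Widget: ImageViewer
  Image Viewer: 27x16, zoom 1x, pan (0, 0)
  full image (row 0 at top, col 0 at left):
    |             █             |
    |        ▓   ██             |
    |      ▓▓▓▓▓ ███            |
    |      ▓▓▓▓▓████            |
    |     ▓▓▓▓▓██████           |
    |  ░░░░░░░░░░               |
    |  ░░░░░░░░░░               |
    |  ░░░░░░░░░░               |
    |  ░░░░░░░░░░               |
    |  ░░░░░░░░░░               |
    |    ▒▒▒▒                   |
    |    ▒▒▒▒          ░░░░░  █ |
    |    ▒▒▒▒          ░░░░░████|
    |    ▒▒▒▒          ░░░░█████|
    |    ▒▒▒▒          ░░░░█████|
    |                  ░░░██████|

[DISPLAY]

━━━━━━━━━━━━━┓                                     
eViewer      ┃━━━━━━━━━━━━━━━━━━━━┓                
─────────────┨et                  ┃                
        █    ┃────────────────────┨                
   ▓   ██    ┃                    ┃                
 ▓▓▓▓▓ ███   ┃     B       C      ┃                
 ▓▓▓▓▓████   ┃--------------------┃                
▓▓▓▓▓██████  ┃0]       0Note      ┃                
░░░░░░░      ┃ 0       0       0It┃                
░░░░░░░      ┃         0       0  ┃                
░░░░░░░      ┃ 0       0       0  ┃                
░░░░░░░      ┃━━━━━━━━━━━━━━━━━━━━┛                
░░░░░░░      ┃                                     
▒▒▒          ┃                                     
▒▒▒          ┃                                     
▒▒▒          ┃                                     


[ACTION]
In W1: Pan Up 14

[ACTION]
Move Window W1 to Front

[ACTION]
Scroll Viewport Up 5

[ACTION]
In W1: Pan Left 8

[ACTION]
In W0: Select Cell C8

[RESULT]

━━━━━━━━━━━━━┓                                     
eViewer      ┃━━━━━━━━━━━━━━━━━━━━┓                
─────────────┨et                  ┃                
        █    ┃────────────────────┨                
   ▓   ██    ┃                    ┃                
 ▓▓▓▓▓ ███   ┃     B       C      ┃                
 ▓▓▓▓▓████   ┃--------------------┃                
▓▓▓▓▓██████  ┃ 0       0Note      ┃                
░░░░░░░      ┃ 0       0       0It┃                
░░░░░░░      ┃         0       0  ┃                
░░░░░░░      ┃ 0       0       0  ┃                
░░░░░░░      ┃━━━━━━━━━━━━━━━━━━━━┛                
░░░░░░░      ┃                                     
▒▒▒          ┃                                     
▒▒▒          ┃                                     
▒▒▒          ┃                                     


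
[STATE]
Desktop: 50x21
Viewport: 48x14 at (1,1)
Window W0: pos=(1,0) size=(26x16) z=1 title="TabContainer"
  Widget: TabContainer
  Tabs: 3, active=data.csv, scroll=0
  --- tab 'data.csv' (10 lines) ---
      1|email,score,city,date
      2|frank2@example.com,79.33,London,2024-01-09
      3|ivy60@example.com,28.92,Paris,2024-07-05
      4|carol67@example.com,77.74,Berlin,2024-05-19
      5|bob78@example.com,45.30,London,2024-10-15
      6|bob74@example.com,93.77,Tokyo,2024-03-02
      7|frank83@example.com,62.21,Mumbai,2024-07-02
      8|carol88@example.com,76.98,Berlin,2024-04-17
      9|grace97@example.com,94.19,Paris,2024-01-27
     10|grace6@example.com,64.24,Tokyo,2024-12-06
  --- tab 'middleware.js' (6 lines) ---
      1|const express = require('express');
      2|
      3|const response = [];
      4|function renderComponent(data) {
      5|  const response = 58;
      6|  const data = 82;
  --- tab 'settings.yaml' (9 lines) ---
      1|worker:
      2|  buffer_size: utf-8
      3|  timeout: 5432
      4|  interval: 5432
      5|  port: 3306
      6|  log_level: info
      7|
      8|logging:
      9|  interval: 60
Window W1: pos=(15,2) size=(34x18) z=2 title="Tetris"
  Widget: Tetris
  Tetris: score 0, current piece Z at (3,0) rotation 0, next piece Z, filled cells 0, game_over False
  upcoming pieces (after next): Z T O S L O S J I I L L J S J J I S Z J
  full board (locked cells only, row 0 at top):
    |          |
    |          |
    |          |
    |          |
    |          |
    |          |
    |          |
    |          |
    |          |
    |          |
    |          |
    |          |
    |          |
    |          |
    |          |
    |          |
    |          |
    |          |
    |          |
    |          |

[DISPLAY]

┃ TabContainer           ┃                      
┠─────────────┏━━━━━━━━━━━━━━━━━━━━━━━━━━━━━━━━┓
┃[data.csv]│ m┃ Tetris                         ┃
┃─────────────┠────────────────────────────────┨
┃email,score,c┃          │Next:                ┃
┃frank2@exampl┃          │▓▓                   ┃
┃ivy60@example┃          │ ▓▓                  ┃
┃carol67@examp┃          │                     ┃
┃bob78@example┃          │                     ┃
┃bob74@example┃          │                     ┃
┃frank83@examp┃          │Score:               ┃
┃carol88@examp┃          │0                    ┃
┃grace97@examp┃          │                     ┃
┃grace6@exampl┃          │                     ┃


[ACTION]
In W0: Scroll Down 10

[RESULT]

┃ TabContainer           ┃                      
┠─────────────┏━━━━━━━━━━━━━━━━━━━━━━━━━━━━━━━━┓
┃[data.csv]│ m┃ Tetris                         ┃
┃─────────────┠────────────────────────────────┨
┃grace6@exampl┃          │Next:                ┃
┃             ┃          │▓▓                   ┃
┃             ┃          │ ▓▓                  ┃
┃             ┃          │                     ┃
┃             ┃          │                     ┃
┃             ┃          │                     ┃
┃             ┃          │Score:               ┃
┃             ┃          │0                    ┃
┃             ┃          │                     ┃
┃             ┃          │                     ┃


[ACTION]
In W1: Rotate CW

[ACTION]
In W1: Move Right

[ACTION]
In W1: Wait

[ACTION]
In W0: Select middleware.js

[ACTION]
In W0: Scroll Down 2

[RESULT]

┃ TabContainer           ┃                      
┠─────────────┏━━━━━━━━━━━━━━━━━━━━━━━━━━━━━━━━┓
┃ data.csv │[m┃ Tetris                         ┃
┃─────────────┠────────────────────────────────┨
┃const respons┃          │Next:                ┃
┃function rend┃          │▓▓                   ┃
┃  const respo┃          │ ▓▓                  ┃
┃  const data ┃          │                     ┃
┃             ┃          │                     ┃
┃             ┃          │                     ┃
┃             ┃          │Score:               ┃
┃             ┃          │0                    ┃
┃             ┃          │                     ┃
┃             ┃          │                     ┃


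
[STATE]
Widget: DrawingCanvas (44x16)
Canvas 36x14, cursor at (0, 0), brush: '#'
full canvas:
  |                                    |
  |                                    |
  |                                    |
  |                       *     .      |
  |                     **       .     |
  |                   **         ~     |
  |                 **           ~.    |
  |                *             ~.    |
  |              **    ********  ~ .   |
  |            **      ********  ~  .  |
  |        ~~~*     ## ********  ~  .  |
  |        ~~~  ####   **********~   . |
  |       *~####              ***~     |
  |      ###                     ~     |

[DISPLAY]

+                                           
                                            
                                            
                       *     .              
                     **       .             
                   **         ~             
                 **           ~.            
                *             ~.            
              **    ********  ~ .           
            **      ********  ~  .          
        ~~~*     ## ********  ~  .          
        ~~~  ####   **********~   .         
       *~####              ***~             
      ###                     ~             
                                            
                                            


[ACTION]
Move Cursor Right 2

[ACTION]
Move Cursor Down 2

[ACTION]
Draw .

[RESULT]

                                            
                                            
  .                                         
                       *     .              
                     **       .             
                   **         ~             
                 **           ~.            
                *             ~.            
              **    ********  ~ .           
            **      ********  ~  .          
        ~~~*     ## ********  ~  .          
        ~~~  ####   **********~   .         
       *~####              ***~             
      ###                     ~             
                                            
                                            


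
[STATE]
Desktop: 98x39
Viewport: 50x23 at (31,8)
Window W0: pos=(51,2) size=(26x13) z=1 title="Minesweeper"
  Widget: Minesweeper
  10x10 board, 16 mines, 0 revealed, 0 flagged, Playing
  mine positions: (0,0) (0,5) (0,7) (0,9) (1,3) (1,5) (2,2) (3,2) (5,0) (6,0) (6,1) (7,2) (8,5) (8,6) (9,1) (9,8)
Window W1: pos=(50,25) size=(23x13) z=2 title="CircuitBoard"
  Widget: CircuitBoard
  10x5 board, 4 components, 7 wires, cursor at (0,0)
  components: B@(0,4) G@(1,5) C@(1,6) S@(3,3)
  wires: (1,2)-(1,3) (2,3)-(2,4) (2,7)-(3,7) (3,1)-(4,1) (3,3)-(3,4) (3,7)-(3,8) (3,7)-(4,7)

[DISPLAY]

                    ┃■■■■■■■■■■              ┃    
                    ┃■■■■■■■■■■              ┃    
                    ┃■■■■■■■■■■              ┃    
                    ┃■■■■■■■■■■              ┃    
                    ┃■■■■■■■■■■              ┃    
                    ┃■■■■■■■■■■              ┃    
                    ┗━━━━━━━━━━━━━━━━━━━━━━━━┛    
                                                  
                                                  
                                                  
                                                  
                                                  
                                                  
                                                  
                                                  
                                                  
                                                  
                   ┏━━━━━━━━━━━━━━━━━━━━━┓        
                   ┃ CircuitBoard        ┃        
                   ┠─────────────────────┨        
                   ┃   0 1 2 3 4 5 6 7 8 ┃        
                   ┃0  [.]              B┃        
                   ┃                     ┃        


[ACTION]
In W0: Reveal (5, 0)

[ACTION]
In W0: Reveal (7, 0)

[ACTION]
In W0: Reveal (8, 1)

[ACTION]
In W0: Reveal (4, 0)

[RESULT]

                    ┃■■✹■■■■■■■              ┃    
                    ┃■■■■■■■■■■              ┃    
                    ┃✹■■■■■■■■■              ┃    
                    ┃✹✹■■■■■■■■              ┃    
                    ┃■■✹■■■■■■■              ┃    
                    ┃■■■■■✹✹■■■              ┃    
                    ┗━━━━━━━━━━━━━━━━━━━━━━━━┛    
                                                  
                                                  
                                                  
                                                  
                                                  
                                                  
                                                  
                                                  
                                                  
                                                  
                   ┏━━━━━━━━━━━━━━━━━━━━━┓        
                   ┃ CircuitBoard        ┃        
                   ┠─────────────────────┨        
                   ┃   0 1 2 3 4 5 6 7 8 ┃        
                   ┃0  [.]              B┃        
                   ┃                     ┃        


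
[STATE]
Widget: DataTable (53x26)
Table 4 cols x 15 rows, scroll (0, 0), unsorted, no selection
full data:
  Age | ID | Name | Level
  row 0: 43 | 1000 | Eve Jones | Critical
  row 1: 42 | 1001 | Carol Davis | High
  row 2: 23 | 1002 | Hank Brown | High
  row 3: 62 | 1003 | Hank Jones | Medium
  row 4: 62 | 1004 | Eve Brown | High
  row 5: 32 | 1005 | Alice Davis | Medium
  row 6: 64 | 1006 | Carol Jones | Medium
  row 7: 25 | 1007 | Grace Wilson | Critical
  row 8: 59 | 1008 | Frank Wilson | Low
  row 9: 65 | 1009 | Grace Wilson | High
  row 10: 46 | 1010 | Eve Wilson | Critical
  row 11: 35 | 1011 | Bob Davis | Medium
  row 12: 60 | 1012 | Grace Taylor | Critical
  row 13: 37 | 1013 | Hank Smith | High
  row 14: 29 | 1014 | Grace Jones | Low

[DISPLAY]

Age│ID  │Name        │Level                          
───┼────┼────────────┼────────                       
43 │1000│Eve Jones   │Critical                       
42 │1001│Carol Davis │High                           
23 │1002│Hank Brown  │High                           
62 │1003│Hank Jones  │Medium                         
62 │1004│Eve Brown   │High                           
32 │1005│Alice Davis │Medium                         
64 │1006│Carol Jones │Medium                         
25 │1007│Grace Wilson│Critical                       
59 │1008│Frank Wilson│Low                            
65 │1009│Grace Wilson│High                           
46 │1010│Eve Wilson  │Critical                       
35 │1011│Bob Davis   │Medium                         
60 │1012│Grace Taylor│Critical                       
37 │1013│Hank Smith  │High                           
29 │1014│Grace Jones │Low                            
                                                     
                                                     
                                                     
                                                     
                                                     
                                                     
                                                     
                                                     
                                                     


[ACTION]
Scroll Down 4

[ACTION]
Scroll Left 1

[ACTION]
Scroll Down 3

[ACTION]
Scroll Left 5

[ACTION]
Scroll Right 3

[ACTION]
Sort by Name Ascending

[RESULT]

Age│ID  │Name       ▲│Level                          
───┼────┼────────────┼────────                       
32 │1005│Alice Davis │Medium                         
35 │1011│Bob Davis   │Medium                         
42 │1001│Carol Davis │High                           
64 │1006│Carol Jones │Medium                         
62 │1004│Eve Brown   │High                           
43 │1000│Eve Jones   │Critical                       
46 │1010│Eve Wilson  │Critical                       
59 │1008│Frank Wilson│Low                            
29 │1014│Grace Jones │Low                            
60 │1012│Grace Taylor│Critical                       
25 │1007│Grace Wilson│Critical                       
65 │1009│Grace Wilson│High                           
23 │1002│Hank Brown  │High                           
62 │1003│Hank Jones  │Medium                         
37 │1013│Hank Smith  │High                           
                                                     
                                                     
                                                     
                                                     
                                                     
                                                     
                                                     
                                                     
                                                     


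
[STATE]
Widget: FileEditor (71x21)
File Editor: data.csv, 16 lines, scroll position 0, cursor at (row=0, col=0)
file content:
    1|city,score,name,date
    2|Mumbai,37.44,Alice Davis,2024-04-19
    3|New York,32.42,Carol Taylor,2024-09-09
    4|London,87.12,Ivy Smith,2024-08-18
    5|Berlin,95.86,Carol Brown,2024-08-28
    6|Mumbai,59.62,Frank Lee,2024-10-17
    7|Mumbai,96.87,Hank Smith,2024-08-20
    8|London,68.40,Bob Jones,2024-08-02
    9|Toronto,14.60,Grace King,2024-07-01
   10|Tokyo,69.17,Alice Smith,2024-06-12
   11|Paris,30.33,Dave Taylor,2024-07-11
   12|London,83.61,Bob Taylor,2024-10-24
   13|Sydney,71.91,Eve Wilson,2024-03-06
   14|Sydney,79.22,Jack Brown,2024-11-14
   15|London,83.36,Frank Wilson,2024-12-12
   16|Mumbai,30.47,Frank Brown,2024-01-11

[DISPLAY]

█ity,score,name,date                                                  ▲
Mumbai,37.44,Alice Davis,2024-04-19                                   █
New York,32.42,Carol Taylor,2024-09-09                                ░
London,87.12,Ivy Smith,2024-08-18                                     ░
Berlin,95.86,Carol Brown,2024-08-28                                   ░
Mumbai,59.62,Frank Lee,2024-10-17                                     ░
Mumbai,96.87,Hank Smith,2024-08-20                                    ░
London,68.40,Bob Jones,2024-08-02                                     ░
Toronto,14.60,Grace King,2024-07-01                                   ░
Tokyo,69.17,Alice Smith,2024-06-12                                    ░
Paris,30.33,Dave Taylor,2024-07-11                                    ░
London,83.61,Bob Taylor,2024-10-24                                    ░
Sydney,71.91,Eve Wilson,2024-03-06                                    ░
Sydney,79.22,Jack Brown,2024-11-14                                    ░
London,83.36,Frank Wilson,2024-12-12                                  ░
Mumbai,30.47,Frank Brown,2024-01-11                                   ░
                                                                      ░
                                                                      ░
                                                                      ░
                                                                      ░
                                                                      ▼


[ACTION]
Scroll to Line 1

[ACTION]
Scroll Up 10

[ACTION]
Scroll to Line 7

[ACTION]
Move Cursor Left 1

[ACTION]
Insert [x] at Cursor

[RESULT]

x█ity,score,name,date                                                 ▲
Mumbai,37.44,Alice Davis,2024-04-19                                   █
New York,32.42,Carol Taylor,2024-09-09                                ░
London,87.12,Ivy Smith,2024-08-18                                     ░
Berlin,95.86,Carol Brown,2024-08-28                                   ░
Mumbai,59.62,Frank Lee,2024-10-17                                     ░
Mumbai,96.87,Hank Smith,2024-08-20                                    ░
London,68.40,Bob Jones,2024-08-02                                     ░
Toronto,14.60,Grace King,2024-07-01                                   ░
Tokyo,69.17,Alice Smith,2024-06-12                                    ░
Paris,30.33,Dave Taylor,2024-07-11                                    ░
London,83.61,Bob Taylor,2024-10-24                                    ░
Sydney,71.91,Eve Wilson,2024-03-06                                    ░
Sydney,79.22,Jack Brown,2024-11-14                                    ░
London,83.36,Frank Wilson,2024-12-12                                  ░
Mumbai,30.47,Frank Brown,2024-01-11                                   ░
                                                                      ░
                                                                      ░
                                                                      ░
                                                                      ░
                                                                      ▼


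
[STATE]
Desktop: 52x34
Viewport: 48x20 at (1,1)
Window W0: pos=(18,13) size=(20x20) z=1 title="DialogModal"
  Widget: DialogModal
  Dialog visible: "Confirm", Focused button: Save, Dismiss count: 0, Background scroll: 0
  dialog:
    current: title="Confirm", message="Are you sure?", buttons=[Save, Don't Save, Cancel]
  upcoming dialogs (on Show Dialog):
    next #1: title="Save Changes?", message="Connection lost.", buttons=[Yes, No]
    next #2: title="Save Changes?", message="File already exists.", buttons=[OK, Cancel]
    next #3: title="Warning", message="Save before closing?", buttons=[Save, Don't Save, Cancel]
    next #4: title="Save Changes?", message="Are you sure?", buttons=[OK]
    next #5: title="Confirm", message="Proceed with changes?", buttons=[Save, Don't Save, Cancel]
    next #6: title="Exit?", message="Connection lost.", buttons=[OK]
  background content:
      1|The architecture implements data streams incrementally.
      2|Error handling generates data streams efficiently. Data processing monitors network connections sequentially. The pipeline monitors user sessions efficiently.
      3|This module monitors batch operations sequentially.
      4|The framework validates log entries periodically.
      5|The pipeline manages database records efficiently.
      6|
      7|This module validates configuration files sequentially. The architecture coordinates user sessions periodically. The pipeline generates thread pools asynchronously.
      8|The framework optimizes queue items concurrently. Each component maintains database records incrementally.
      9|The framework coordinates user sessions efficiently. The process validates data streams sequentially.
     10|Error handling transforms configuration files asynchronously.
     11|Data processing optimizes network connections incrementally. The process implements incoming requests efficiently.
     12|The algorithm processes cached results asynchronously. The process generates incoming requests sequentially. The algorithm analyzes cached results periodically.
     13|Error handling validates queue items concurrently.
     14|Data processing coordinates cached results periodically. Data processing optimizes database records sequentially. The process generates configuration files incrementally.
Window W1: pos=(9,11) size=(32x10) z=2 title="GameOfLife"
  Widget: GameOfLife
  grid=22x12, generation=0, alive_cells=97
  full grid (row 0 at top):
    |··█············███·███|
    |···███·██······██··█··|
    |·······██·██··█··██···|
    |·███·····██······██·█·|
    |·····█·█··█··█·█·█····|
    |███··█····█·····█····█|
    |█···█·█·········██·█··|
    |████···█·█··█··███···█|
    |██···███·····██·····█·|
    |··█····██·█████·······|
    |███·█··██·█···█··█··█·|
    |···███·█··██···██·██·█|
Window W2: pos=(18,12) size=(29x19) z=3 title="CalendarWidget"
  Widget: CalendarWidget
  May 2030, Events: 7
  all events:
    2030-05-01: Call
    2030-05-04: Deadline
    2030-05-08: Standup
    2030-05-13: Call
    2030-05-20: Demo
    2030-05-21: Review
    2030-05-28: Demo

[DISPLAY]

                                                
                                                
                                                
                                                
                                                
                                                
                                                
                                                
                                                
                                                
        ┏━━━━━━━━━━━━━━━━━━━━━━━━━━━━━━┓        
        ┃ GameOfL┏━━━━━━━━━━━━━━━━━━━━━━━━━━━┓  
        ┠────────┃ CalendarWidget            ┃  
        ┃Gen: 0  ┠───────────────────────────┨  
        ┃·███····┃          May 2030         ┃  
        ┃·····█·█┃Mo Tu We Th Fr Sa Su       ┃  
        ┃███··█··┃       1*  2  3  4*  5     ┃  
        ┃█···█·█·┃ 6  7  8*  9 10 11 12      ┃  
        ┃████···█┃13* 14 15 16 17 18 19      ┃  
        ┗━━━━━━━━┃20* 21* 22 23 24 25 26     ┃  


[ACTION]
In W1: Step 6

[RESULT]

                                                
                                                
                                                
                                                
                                                
                                                
                                                
                                                
                                                
                                                
        ┏━━━━━━━━━━━━━━━━━━━━━━━━━━━━━━┓        
        ┃ GameOfL┏━━━━━━━━━━━━━━━━━━━━━━━━━━━┓  
        ┠────────┃ CalendarWidget            ┃  
        ┃Gen: 6  ┠───────────────────────────┨  
        ┃········┃          May 2030         ┃  
        ┃█·······┃Mo Tu We Th Fr Sa Su       ┃  
        ┃··█·····┃       1*  2  3  4*  5     ┃  
        ┃·██·····┃ 6  7  8*  9 10 11 12      ┃  
        ┃······█·┃13* 14 15 16 17 18 19      ┃  
        ┗━━━━━━━━┃20* 21* 22 23 24 25 26     ┃  


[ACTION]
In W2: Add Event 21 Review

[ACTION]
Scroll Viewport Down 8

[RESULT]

                                                
                                                
        ┏━━━━━━━━━━━━━━━━━━━━━━━━━━━━━━┓        
        ┃ GameOfL┏━━━━━━━━━━━━━━━━━━━━━━━━━━━┓  
        ┠────────┃ CalendarWidget            ┃  
        ┃Gen: 6  ┠───────────────────────────┨  
        ┃········┃          May 2030         ┃  
        ┃█·······┃Mo Tu We Th Fr Sa Su       ┃  
        ┃··█·····┃       1*  2  3  4*  5     ┃  
        ┃·██·····┃ 6  7  8*  9 10 11 12      ┃  
        ┃······█·┃13* 14 15 16 17 18 19      ┃  
        ┗━━━━━━━━┃20* 21* 22 23 24 25 26     ┃  
                 ┃27 28* 29 30 31            ┃  
                 ┃                           ┃  
                 ┃                           ┃  
                 ┃                           ┃  
                 ┃                           ┃  
                 ┃                           ┃  
                 ┃                           ┃  
                 ┃                           ┃  


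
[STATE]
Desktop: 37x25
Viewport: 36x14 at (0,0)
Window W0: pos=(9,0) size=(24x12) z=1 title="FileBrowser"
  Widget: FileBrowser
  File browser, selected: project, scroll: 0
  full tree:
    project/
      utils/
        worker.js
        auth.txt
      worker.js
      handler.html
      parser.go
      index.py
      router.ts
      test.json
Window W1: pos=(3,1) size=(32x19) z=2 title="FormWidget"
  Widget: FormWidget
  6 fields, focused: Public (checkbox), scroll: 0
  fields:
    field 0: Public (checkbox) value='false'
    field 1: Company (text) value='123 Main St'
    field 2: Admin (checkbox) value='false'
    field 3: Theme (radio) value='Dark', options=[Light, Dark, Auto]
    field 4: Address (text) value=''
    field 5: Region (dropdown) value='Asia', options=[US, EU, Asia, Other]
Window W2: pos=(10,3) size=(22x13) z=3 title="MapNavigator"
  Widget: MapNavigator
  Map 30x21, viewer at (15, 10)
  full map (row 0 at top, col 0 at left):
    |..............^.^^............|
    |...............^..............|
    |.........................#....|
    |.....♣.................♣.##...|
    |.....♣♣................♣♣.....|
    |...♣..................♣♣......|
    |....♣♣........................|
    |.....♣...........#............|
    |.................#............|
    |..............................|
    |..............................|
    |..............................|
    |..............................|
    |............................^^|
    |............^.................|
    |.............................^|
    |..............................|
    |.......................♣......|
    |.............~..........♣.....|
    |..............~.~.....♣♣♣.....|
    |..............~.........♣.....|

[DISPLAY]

         ┏━━━━━━━━━━━━━━━━━━━━━━┓   
   ┏━━━━━━━━━━━━━━━━━━━━━━━━━━━━━━┓ 
   ┃ FormWidget                   ┃ 
   ┠──────┏━━━━━━━━━━━━━━━━━━━━┓──┨ 
   ┃> Publ┃ MapNavigator       ┃  ┃ 
   ┃  Comp┠────────────────────┨ ]┃ 
   ┃  Admi┃♣...................┃  ┃ 
   ┃  Them┃♣...........#.......┃ D┃ 
   ┃  Addr┃............#.......┃ ]┃ 
   ┃  Regi┃....................┃▼]┃ 
   ┃      ┃..........@.........┃  ┃ 
   ┃      ┃....................┃  ┃ 
   ┃      ┃....................┃  ┃ 
   ┃      ┃....................┃  ┃ 


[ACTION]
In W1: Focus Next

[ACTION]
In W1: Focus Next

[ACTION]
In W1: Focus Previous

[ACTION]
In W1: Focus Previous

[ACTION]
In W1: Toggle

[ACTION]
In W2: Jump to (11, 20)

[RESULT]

         ┏━━━━━━━━━━━━━━━━━━━━━━┓   
   ┏━━━━━━━━━━━━━━━━━━━━━━━━━━━━━━┓ 
   ┃ FormWidget                   ┃ 
   ┠──────┏━━━━━━━━━━━━━━━━━━━━┓──┨ 
   ┃> Publ┃ MapNavigator       ┃  ┃ 
   ┃  Comp┠────────────────────┨ ]┃ 
   ┃  Admi┃....................┃  ┃ 
   ┃  Them┃....................┃ D┃ 
   ┃  Addr┃............~.......┃ ]┃ 
   ┃  Regi┃.............~.~....┃▼]┃ 
   ┃      ┃..........@..~......┃  ┃ 
   ┃      ┃                    ┃  ┃ 
   ┃      ┃                    ┃  ┃ 
   ┃      ┃                    ┃  ┃ 


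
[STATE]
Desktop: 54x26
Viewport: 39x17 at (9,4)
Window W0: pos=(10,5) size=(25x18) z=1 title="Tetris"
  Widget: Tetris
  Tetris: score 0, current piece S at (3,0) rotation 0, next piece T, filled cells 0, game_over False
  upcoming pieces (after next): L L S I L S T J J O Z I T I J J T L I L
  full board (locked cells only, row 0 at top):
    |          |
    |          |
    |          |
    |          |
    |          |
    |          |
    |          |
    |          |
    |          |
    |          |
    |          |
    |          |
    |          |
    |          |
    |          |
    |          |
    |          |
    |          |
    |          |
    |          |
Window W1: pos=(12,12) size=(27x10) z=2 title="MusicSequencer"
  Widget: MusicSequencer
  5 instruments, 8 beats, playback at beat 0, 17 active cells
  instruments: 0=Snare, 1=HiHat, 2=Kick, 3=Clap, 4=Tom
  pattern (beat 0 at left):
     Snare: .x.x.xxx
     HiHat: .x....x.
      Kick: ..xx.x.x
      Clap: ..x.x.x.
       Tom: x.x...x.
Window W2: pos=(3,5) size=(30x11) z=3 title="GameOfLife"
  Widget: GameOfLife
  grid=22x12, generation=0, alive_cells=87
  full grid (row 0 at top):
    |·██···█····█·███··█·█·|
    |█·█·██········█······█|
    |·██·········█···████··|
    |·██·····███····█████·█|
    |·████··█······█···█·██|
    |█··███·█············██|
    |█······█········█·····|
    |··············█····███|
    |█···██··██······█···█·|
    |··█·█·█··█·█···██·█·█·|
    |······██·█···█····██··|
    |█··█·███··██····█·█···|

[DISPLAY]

                                       
━━━━━━━━━━━━━━━━━━━━━━━┓━┓             
OfLife                 ┃ ┃             
───────────────────────┨─┨             
0                      ┃ ┃             
···███····█████·█      ┃ ┃             
··█······█···█·██      ┃ ┃             
█·█············██      ┃ ┃             
··█········█·····      ┃━━━━━┓         
·········█····███      ┃     ┃         
█··██······█···█·      ┃─────┨         
━━━━━━━━━━━━━━━━━━━━━━━┛     ┃         
 ┃ ┃ Snare·█·█·███           ┃         
 ┃ ┃ HiHat·█····█·           ┃         
 ┃ ┃  Kick··██·█·█           ┃         
 ┃ ┃  Clap··█·█·█·           ┃         
 ┃ ┃   Tom█·█···█·           ┃         


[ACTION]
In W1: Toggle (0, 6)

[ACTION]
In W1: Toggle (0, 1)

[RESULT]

                                       
━━━━━━━━━━━━━━━━━━━━━━━┓━┓             
OfLife                 ┃ ┃             
───────────────────────┨─┨             
0                      ┃ ┃             
···███····█████·█      ┃ ┃             
··█······█···█·██      ┃ ┃             
█·█············██      ┃ ┃             
··█········█·····      ┃━━━━━┓         
·········█····███      ┃     ┃         
█··██······█···█·      ┃─────┨         
━━━━━━━━━━━━━━━━━━━━━━━┛     ┃         
 ┃ ┃ Snare···█·█·█           ┃         
 ┃ ┃ HiHat·█····█·           ┃         
 ┃ ┃  Kick··██·█·█           ┃         
 ┃ ┃  Clap··█·█·█·           ┃         
 ┃ ┃   Tom█·█···█·           ┃         


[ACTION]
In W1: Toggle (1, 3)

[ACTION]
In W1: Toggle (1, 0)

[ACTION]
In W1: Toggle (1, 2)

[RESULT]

                                       
━━━━━━━━━━━━━━━━━━━━━━━┓━┓             
OfLife                 ┃ ┃             
───────────────────────┨─┨             
0                      ┃ ┃             
···███····█████·█      ┃ ┃             
··█······█···█·██      ┃ ┃             
█·█············██      ┃ ┃             
··█········█·····      ┃━━━━━┓         
·········█····███      ┃     ┃         
█··██······█···█·      ┃─────┨         
━━━━━━━━━━━━━━━━━━━━━━━┛     ┃         
 ┃ ┃ Snare···█·█·█           ┃         
 ┃ ┃ HiHat████··█·           ┃         
 ┃ ┃  Kick··██·█·█           ┃         
 ┃ ┃  Clap··█·█·█·           ┃         
 ┃ ┃   Tom█·█···█·           ┃         
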